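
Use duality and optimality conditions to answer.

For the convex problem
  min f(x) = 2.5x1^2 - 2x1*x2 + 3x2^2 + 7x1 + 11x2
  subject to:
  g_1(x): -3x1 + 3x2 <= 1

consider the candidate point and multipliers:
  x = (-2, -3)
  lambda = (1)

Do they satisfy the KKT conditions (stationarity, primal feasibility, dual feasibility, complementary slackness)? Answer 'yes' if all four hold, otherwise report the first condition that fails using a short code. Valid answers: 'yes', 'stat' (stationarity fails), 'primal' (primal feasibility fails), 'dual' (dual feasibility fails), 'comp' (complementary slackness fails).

Gradient of f: grad f(x) = Q x + c = (3, -3)
Constraint values g_i(x) = a_i^T x - b_i:
  g_1((-2, -3)) = -4
Stationarity residual: grad f(x) + sum_i lambda_i a_i = (0, 0)
  -> stationarity OK
Primal feasibility (all g_i <= 0): OK
Dual feasibility (all lambda_i >= 0): OK
Complementary slackness (lambda_i * g_i(x) = 0 for all i): FAILS

Verdict: the first failing condition is complementary_slackness -> comp.

comp


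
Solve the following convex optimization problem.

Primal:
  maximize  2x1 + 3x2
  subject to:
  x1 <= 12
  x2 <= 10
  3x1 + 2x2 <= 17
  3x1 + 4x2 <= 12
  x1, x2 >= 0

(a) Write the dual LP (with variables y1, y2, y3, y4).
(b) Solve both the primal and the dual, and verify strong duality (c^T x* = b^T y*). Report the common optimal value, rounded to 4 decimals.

The standard primal-dual pair for 'max c^T x s.t. A x <= b, x >= 0' is:
  Dual:  min b^T y  s.t.  A^T y >= c,  y >= 0.

So the dual LP is:
  minimize  12y1 + 10y2 + 17y3 + 12y4
  subject to:
    y1 + 3y3 + 3y4 >= 2
    y2 + 2y3 + 4y4 >= 3
    y1, y2, y3, y4 >= 0

Solving the primal: x* = (0, 3).
  primal value c^T x* = 9.
Solving the dual: y* = (0, 0, 0, 0.75).
  dual value b^T y* = 9.
Strong duality: c^T x* = b^T y*. Confirmed.

9


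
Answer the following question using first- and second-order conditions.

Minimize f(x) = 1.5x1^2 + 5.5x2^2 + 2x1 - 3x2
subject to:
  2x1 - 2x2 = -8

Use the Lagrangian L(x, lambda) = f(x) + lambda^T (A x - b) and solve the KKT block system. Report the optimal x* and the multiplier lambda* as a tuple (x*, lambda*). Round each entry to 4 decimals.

Form the Lagrangian:
  L(x, lambda) = (1/2) x^T Q x + c^T x + lambda^T (A x - b)
Stationarity (grad_x L = 0): Q x + c + A^T lambda = 0.
Primal feasibility: A x = b.

This gives the KKT block system:
  [ Q   A^T ] [ x     ]   [-c ]
  [ A    0  ] [ lambda ] = [ b ]

Solving the linear system:
  x*      = (-3.0714, 0.9286)
  lambda* = (3.6071)
  f(x*)   = 9.9643

x* = (-3.0714, 0.9286), lambda* = (3.6071)


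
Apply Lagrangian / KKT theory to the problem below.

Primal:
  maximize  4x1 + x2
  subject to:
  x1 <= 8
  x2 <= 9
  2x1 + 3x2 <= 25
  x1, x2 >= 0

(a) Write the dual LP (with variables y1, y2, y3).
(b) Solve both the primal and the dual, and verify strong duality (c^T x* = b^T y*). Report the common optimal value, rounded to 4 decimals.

The standard primal-dual pair for 'max c^T x s.t. A x <= b, x >= 0' is:
  Dual:  min b^T y  s.t.  A^T y >= c,  y >= 0.

So the dual LP is:
  minimize  8y1 + 9y2 + 25y3
  subject to:
    y1 + 2y3 >= 4
    y2 + 3y3 >= 1
    y1, y2, y3 >= 0

Solving the primal: x* = (8, 3).
  primal value c^T x* = 35.
Solving the dual: y* = (3.3333, 0, 0.3333).
  dual value b^T y* = 35.
Strong duality: c^T x* = b^T y*. Confirmed.

35


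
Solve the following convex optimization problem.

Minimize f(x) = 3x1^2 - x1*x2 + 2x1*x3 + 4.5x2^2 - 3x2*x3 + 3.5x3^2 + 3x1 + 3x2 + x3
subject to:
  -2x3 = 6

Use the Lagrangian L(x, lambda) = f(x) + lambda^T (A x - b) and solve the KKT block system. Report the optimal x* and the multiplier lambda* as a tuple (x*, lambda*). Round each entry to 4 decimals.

Form the Lagrangian:
  L(x, lambda) = (1/2) x^T Q x + c^T x + lambda^T (A x - b)
Stationarity (grad_x L = 0): Q x + c + A^T lambda = 0.
Primal feasibility: A x = b.

This gives the KKT block system:
  [ Q   A^T ] [ x     ]   [-c ]
  [ A    0  ] [ lambda ] = [ b ]

Solving the linear system:
  x*      = (0.283, -1.3019, -3)
  lambda* = (-7.7642)
  f(x*)   = 20.2642

x* = (0.283, -1.3019, -3), lambda* = (-7.7642)


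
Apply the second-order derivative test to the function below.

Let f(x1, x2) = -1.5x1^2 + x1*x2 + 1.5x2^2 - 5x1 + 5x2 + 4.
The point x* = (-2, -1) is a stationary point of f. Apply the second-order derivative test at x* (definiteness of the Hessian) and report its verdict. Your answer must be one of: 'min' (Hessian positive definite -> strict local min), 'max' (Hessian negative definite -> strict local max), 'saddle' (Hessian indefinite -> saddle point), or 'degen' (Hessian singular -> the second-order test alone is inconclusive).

Compute the Hessian H = grad^2 f:
  H = [[-3, 1], [1, 3]]
Verify stationarity: grad f(x*) = H x* + g = (0, 0).
Eigenvalues of H: -3.1623, 3.1623.
Eigenvalues have mixed signs, so H is indefinite -> x* is a saddle point.

saddle


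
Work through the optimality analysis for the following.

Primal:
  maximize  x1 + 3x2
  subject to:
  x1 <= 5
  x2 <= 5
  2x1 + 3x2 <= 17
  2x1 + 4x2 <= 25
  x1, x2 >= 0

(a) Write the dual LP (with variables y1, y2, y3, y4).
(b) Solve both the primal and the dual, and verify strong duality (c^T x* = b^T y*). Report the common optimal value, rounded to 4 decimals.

The standard primal-dual pair for 'max c^T x s.t. A x <= b, x >= 0' is:
  Dual:  min b^T y  s.t.  A^T y >= c,  y >= 0.

So the dual LP is:
  minimize  5y1 + 5y2 + 17y3 + 25y4
  subject to:
    y1 + 2y3 + 2y4 >= 1
    y2 + 3y3 + 4y4 >= 3
    y1, y2, y3, y4 >= 0

Solving the primal: x* = (1, 5).
  primal value c^T x* = 16.
Solving the dual: y* = (0, 1.5, 0.5, 0).
  dual value b^T y* = 16.
Strong duality: c^T x* = b^T y*. Confirmed.

16


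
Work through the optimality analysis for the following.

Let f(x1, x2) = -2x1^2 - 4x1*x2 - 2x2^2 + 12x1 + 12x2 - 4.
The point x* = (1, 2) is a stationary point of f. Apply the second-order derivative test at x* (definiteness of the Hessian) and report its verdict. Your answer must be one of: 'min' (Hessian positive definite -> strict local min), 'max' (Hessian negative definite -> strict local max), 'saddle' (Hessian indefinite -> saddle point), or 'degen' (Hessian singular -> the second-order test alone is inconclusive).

Compute the Hessian H = grad^2 f:
  H = [[-4, -4], [-4, -4]]
Verify stationarity: grad f(x*) = H x* + g = (0, 0).
Eigenvalues of H: -8, 0.
H has a zero eigenvalue (singular; negative semidefinite but not definite), so H is neither positive definite, negative definite, nor indefinite. The second-order test alone is inconclusive -> degen.
(Indeed, f is constant along the null direction of H through x*, so x* is not a strict local extremum.)

degen


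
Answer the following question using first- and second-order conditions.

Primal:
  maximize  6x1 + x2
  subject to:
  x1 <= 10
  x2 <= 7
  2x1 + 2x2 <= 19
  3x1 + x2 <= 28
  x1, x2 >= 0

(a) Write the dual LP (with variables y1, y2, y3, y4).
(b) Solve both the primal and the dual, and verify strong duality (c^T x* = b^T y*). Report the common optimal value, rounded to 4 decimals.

The standard primal-dual pair for 'max c^T x s.t. A x <= b, x >= 0' is:
  Dual:  min b^T y  s.t.  A^T y >= c,  y >= 0.

So the dual LP is:
  minimize  10y1 + 7y2 + 19y3 + 28y4
  subject to:
    y1 + 2y3 + 3y4 >= 6
    y2 + 2y3 + y4 >= 1
    y1, y2, y3, y4 >= 0

Solving the primal: x* = (9.3333, 0).
  primal value c^T x* = 56.
Solving the dual: y* = (0, 0, 0, 2).
  dual value b^T y* = 56.
Strong duality: c^T x* = b^T y*. Confirmed.

56


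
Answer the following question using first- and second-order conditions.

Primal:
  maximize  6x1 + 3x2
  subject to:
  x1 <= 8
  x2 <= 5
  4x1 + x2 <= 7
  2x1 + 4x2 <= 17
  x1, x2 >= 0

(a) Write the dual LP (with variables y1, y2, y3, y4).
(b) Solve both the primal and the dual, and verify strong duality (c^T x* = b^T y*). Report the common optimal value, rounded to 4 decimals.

The standard primal-dual pair for 'max c^T x s.t. A x <= b, x >= 0' is:
  Dual:  min b^T y  s.t.  A^T y >= c,  y >= 0.

So the dual LP is:
  minimize  8y1 + 5y2 + 7y3 + 17y4
  subject to:
    y1 + 4y3 + 2y4 >= 6
    y2 + y3 + 4y4 >= 3
    y1, y2, y3, y4 >= 0

Solving the primal: x* = (0.7857, 3.8571).
  primal value c^T x* = 16.2857.
Solving the dual: y* = (0, 0, 1.2857, 0.4286).
  dual value b^T y* = 16.2857.
Strong duality: c^T x* = b^T y*. Confirmed.

16.2857


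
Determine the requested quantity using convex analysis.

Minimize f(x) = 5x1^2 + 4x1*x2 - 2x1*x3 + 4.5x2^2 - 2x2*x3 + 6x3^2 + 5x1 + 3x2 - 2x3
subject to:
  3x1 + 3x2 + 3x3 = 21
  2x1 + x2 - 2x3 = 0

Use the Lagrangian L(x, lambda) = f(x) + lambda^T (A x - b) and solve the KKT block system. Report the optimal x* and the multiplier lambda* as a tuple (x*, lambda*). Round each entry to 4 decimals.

Form the Lagrangian:
  L(x, lambda) = (1/2) x^T Q x + c^T x + lambda^T (A x - b)
Stationarity (grad_x L = 0): Q x + c + A^T lambda = 0.
Primal feasibility: A x = b.

This gives the KKT block system:
  [ Q   A^T ] [ x     ]   [-c ]
  [ A    0  ] [ lambda ] = [ b ]

Solving the linear system:
  x*      = (1.7078, 2.3896, 2.9026)
  lambda* = (-8.4113, -0.2987)
  f(x*)   = 93.2695

x* = (1.7078, 2.3896, 2.9026), lambda* = (-8.4113, -0.2987)


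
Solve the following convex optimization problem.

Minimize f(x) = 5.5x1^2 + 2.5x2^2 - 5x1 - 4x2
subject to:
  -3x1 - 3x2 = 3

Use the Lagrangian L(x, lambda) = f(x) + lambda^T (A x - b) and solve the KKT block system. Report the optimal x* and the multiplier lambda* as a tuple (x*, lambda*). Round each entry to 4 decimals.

Form the Lagrangian:
  L(x, lambda) = (1/2) x^T Q x + c^T x + lambda^T (A x - b)
Stationarity (grad_x L = 0): Q x + c + A^T lambda = 0.
Primal feasibility: A x = b.

This gives the KKT block system:
  [ Q   A^T ] [ x     ]   [-c ]
  [ A    0  ] [ lambda ] = [ b ]

Solving the linear system:
  x*      = (-0.25, -0.75)
  lambda* = (-2.5833)
  f(x*)   = 6

x* = (-0.25, -0.75), lambda* = (-2.5833)


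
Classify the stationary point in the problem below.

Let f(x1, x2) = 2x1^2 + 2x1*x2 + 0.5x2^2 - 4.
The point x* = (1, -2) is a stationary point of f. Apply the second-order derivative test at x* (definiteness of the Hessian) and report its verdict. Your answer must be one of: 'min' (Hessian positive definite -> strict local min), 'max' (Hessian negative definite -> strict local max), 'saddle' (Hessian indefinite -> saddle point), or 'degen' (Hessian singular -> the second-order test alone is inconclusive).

Compute the Hessian H = grad^2 f:
  H = [[4, 2], [2, 1]]
Verify stationarity: grad f(x*) = H x* + g = (0, 0).
Eigenvalues of H: 0, 5.
H has a zero eigenvalue (singular; positive semidefinite but not definite), so H is neither positive definite, negative definite, nor indefinite. The second-order test alone is inconclusive -> degen.
(Indeed, f is constant along the null direction of H through x*, so x* is not a strict local extremum.)

degen


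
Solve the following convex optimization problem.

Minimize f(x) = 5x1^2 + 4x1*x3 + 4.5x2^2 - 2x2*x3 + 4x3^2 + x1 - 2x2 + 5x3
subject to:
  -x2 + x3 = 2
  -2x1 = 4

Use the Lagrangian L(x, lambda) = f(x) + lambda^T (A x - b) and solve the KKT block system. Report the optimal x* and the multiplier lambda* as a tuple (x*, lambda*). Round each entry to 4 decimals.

Form the Lagrangian:
  L(x, lambda) = (1/2) x^T Q x + c^T x + lambda^T (A x - b)
Stationarity (grad_x L = 0): Q x + c + A^T lambda = 0.
Primal feasibility: A x = b.

This gives the KKT block system:
  [ Q   A^T ] [ x     ]   [-c ]
  [ A    0  ] [ lambda ] = [ b ]

Solving the linear system:
  x*      = (-2, -0.5385, 1.4615)
  lambda* = (-9.7692, -6.5769)
  f(x*)   = 26.1154

x* = (-2, -0.5385, 1.4615), lambda* = (-9.7692, -6.5769)


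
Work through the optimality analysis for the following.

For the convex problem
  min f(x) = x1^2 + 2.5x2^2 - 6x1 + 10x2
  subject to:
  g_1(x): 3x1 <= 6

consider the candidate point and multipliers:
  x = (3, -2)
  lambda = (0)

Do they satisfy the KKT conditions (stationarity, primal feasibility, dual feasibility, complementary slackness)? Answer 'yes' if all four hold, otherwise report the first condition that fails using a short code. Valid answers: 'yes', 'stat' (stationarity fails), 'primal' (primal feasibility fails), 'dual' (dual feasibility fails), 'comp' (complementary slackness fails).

Gradient of f: grad f(x) = Q x + c = (0, 0)
Constraint values g_i(x) = a_i^T x - b_i:
  g_1((3, -2)) = 3
Stationarity residual: grad f(x) + sum_i lambda_i a_i = (0, 0)
  -> stationarity OK
Primal feasibility (all g_i <= 0): FAILS
Dual feasibility (all lambda_i >= 0): OK
Complementary slackness (lambda_i * g_i(x) = 0 for all i): OK

Verdict: the first failing condition is primal_feasibility -> primal.

primal


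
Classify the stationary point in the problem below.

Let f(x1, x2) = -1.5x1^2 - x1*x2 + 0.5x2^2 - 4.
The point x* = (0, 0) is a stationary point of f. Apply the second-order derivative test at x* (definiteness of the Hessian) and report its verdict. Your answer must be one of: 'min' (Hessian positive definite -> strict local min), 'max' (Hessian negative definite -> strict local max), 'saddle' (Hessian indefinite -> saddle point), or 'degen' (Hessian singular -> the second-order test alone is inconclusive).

Compute the Hessian H = grad^2 f:
  H = [[-3, -1], [-1, 1]]
Verify stationarity: grad f(x*) = H x* + g = (0, 0).
Eigenvalues of H: -3.2361, 1.2361.
Eigenvalues have mixed signs, so H is indefinite -> x* is a saddle point.

saddle


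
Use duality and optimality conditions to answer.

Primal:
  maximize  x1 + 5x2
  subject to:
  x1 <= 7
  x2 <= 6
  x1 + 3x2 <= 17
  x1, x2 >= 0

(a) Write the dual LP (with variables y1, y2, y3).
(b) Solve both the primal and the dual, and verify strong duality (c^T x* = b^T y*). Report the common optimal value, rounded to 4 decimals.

The standard primal-dual pair for 'max c^T x s.t. A x <= b, x >= 0' is:
  Dual:  min b^T y  s.t.  A^T y >= c,  y >= 0.

So the dual LP is:
  minimize  7y1 + 6y2 + 17y3
  subject to:
    y1 + y3 >= 1
    y2 + 3y3 >= 5
    y1, y2, y3 >= 0

Solving the primal: x* = (0, 5.6667).
  primal value c^T x* = 28.3333.
Solving the dual: y* = (0, 0, 1.6667).
  dual value b^T y* = 28.3333.
Strong duality: c^T x* = b^T y*. Confirmed.

28.3333


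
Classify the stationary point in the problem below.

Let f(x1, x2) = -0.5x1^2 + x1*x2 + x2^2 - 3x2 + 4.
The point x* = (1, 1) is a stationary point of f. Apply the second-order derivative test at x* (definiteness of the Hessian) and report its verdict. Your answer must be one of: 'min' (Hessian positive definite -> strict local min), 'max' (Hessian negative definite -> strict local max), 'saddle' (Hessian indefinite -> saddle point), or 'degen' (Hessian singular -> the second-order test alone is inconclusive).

Compute the Hessian H = grad^2 f:
  H = [[-1, 1], [1, 2]]
Verify stationarity: grad f(x*) = H x* + g = (0, 0).
Eigenvalues of H: -1.3028, 2.3028.
Eigenvalues have mixed signs, so H is indefinite -> x* is a saddle point.

saddle


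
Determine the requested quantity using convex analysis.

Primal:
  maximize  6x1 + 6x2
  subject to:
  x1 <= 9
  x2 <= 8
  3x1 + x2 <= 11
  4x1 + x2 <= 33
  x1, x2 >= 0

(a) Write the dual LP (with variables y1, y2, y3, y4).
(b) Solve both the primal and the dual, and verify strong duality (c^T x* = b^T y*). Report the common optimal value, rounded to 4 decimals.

The standard primal-dual pair for 'max c^T x s.t. A x <= b, x >= 0' is:
  Dual:  min b^T y  s.t.  A^T y >= c,  y >= 0.

So the dual LP is:
  minimize  9y1 + 8y2 + 11y3 + 33y4
  subject to:
    y1 + 3y3 + 4y4 >= 6
    y2 + y3 + y4 >= 6
    y1, y2, y3, y4 >= 0

Solving the primal: x* = (1, 8).
  primal value c^T x* = 54.
Solving the dual: y* = (0, 4, 2, 0).
  dual value b^T y* = 54.
Strong duality: c^T x* = b^T y*. Confirmed.

54


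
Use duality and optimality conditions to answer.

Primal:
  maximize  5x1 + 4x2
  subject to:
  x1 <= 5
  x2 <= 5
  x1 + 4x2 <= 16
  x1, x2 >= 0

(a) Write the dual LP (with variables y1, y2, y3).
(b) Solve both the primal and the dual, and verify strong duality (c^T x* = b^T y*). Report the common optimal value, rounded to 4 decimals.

The standard primal-dual pair for 'max c^T x s.t. A x <= b, x >= 0' is:
  Dual:  min b^T y  s.t.  A^T y >= c,  y >= 0.

So the dual LP is:
  minimize  5y1 + 5y2 + 16y3
  subject to:
    y1 + y3 >= 5
    y2 + 4y3 >= 4
    y1, y2, y3 >= 0

Solving the primal: x* = (5, 2.75).
  primal value c^T x* = 36.
Solving the dual: y* = (4, 0, 1).
  dual value b^T y* = 36.
Strong duality: c^T x* = b^T y*. Confirmed.

36


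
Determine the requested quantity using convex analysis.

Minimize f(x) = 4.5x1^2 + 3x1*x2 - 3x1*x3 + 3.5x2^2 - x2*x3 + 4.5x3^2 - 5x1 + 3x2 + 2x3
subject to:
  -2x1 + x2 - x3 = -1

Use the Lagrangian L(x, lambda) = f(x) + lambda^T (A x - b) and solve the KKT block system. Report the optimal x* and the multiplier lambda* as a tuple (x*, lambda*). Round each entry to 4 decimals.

Form the Lagrangian:
  L(x, lambda) = (1/2) x^T Q x + c^T x + lambda^T (A x - b)
Stationarity (grad_x L = 0): Q x + c + A^T lambda = 0.
Primal feasibility: A x = b.

This gives the KKT block system:
  [ Q   A^T ] [ x     ]   [-c ]
  [ A    0  ] [ lambda ] = [ b ]

Solving the linear system:
  x*      = (0.3911, -0.4815, -0.2638)
  lambda* = (-1.0664)
  f(x*)   = -2.4972

x* = (0.3911, -0.4815, -0.2638), lambda* = (-1.0664)


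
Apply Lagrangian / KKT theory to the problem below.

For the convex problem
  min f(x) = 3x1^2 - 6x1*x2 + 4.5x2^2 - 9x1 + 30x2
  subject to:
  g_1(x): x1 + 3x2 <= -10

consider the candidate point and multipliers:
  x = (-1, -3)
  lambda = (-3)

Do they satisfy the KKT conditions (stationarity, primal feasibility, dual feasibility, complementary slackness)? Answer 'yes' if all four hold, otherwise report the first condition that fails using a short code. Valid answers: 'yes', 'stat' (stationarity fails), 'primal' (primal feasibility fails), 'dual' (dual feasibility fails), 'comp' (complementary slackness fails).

Gradient of f: grad f(x) = Q x + c = (3, 9)
Constraint values g_i(x) = a_i^T x - b_i:
  g_1((-1, -3)) = 0
Stationarity residual: grad f(x) + sum_i lambda_i a_i = (0, 0)
  -> stationarity OK
Primal feasibility (all g_i <= 0): OK
Dual feasibility (all lambda_i >= 0): FAILS
Complementary slackness (lambda_i * g_i(x) = 0 for all i): OK

Verdict: the first failing condition is dual_feasibility -> dual.

dual


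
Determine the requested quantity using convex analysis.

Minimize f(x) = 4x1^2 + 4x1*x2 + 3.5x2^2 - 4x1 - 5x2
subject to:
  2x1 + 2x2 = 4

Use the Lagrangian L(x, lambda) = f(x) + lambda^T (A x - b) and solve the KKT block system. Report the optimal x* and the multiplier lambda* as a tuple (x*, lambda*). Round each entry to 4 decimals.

Form the Lagrangian:
  L(x, lambda) = (1/2) x^T Q x + c^T x + lambda^T (A x - b)
Stationarity (grad_x L = 0): Q x + c + A^T lambda = 0.
Primal feasibility: A x = b.

This gives the KKT block system:
  [ Q   A^T ] [ x     ]   [-c ]
  [ A    0  ] [ lambda ] = [ b ]

Solving the linear system:
  x*      = (0.7143, 1.2857)
  lambda* = (-3.4286)
  f(x*)   = 2.2143

x* = (0.7143, 1.2857), lambda* = (-3.4286)


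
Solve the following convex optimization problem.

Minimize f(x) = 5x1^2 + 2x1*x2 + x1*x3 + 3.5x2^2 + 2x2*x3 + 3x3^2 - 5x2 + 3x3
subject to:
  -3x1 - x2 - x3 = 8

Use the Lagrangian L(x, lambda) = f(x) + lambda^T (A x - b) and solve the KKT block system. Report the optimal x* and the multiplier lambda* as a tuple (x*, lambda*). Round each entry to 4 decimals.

Form the Lagrangian:
  L(x, lambda) = (1/2) x^T Q x + c^T x + lambda^T (A x - b)
Stationarity (grad_x L = 0): Q x + c + A^T lambda = 0.
Primal feasibility: A x = b.

This gives the KKT block system:
  [ Q   A^T ] [ x     ]   [-c ]
  [ A    0  ] [ lambda ] = [ b ]

Solving the linear system:
  x*      = (-2.3541, 0.7337, -1.6714)
  lambda* = (-7.915)
  f(x*)   = 27.3187

x* = (-2.3541, 0.7337, -1.6714), lambda* = (-7.915)


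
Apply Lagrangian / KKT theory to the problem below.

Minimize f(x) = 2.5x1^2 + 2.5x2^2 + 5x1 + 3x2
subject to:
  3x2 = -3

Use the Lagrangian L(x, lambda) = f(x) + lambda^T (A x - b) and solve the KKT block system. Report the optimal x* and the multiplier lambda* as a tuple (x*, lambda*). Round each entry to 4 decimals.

Form the Lagrangian:
  L(x, lambda) = (1/2) x^T Q x + c^T x + lambda^T (A x - b)
Stationarity (grad_x L = 0): Q x + c + A^T lambda = 0.
Primal feasibility: A x = b.

This gives the KKT block system:
  [ Q   A^T ] [ x     ]   [-c ]
  [ A    0  ] [ lambda ] = [ b ]

Solving the linear system:
  x*      = (-1, -1)
  lambda* = (0.6667)
  f(x*)   = -3

x* = (-1, -1), lambda* = (0.6667)


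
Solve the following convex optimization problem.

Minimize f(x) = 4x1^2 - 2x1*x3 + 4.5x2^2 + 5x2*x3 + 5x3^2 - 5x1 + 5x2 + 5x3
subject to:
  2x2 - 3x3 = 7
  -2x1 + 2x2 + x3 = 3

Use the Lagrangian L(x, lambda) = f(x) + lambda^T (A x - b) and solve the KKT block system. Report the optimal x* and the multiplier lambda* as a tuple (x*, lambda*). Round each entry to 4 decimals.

Form the Lagrangian:
  L(x, lambda) = (1/2) x^T Q x + c^T x + lambda^T (A x - b)
Stationarity (grad_x L = 0): Q x + c + A^T lambda = 0.
Primal feasibility: A x = b.

This gives the KKT block system:
  [ Q   A^T ] [ x     ]   [-c ]
  [ A    0  ] [ lambda ] = [ b ]

Solving the linear system:
  x*      = (-0.7509, 1.4368, -1.3755)
  lambda* = (-1.3989, -4.1282)
  f(x*)   = 13.1191

x* = (-0.7509, 1.4368, -1.3755), lambda* = (-1.3989, -4.1282)


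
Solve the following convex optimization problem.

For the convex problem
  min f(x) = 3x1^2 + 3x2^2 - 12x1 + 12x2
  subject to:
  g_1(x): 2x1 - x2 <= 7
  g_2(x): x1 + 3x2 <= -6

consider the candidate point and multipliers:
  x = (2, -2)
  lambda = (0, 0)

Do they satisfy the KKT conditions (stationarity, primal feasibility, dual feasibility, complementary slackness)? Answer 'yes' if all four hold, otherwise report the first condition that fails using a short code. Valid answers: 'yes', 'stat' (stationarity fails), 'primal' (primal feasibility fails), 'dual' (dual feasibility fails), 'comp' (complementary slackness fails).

Gradient of f: grad f(x) = Q x + c = (0, 0)
Constraint values g_i(x) = a_i^T x - b_i:
  g_1((2, -2)) = -1
  g_2((2, -2)) = 2
Stationarity residual: grad f(x) + sum_i lambda_i a_i = (0, 0)
  -> stationarity OK
Primal feasibility (all g_i <= 0): FAILS
Dual feasibility (all lambda_i >= 0): OK
Complementary slackness (lambda_i * g_i(x) = 0 for all i): OK

Verdict: the first failing condition is primal_feasibility -> primal.

primal


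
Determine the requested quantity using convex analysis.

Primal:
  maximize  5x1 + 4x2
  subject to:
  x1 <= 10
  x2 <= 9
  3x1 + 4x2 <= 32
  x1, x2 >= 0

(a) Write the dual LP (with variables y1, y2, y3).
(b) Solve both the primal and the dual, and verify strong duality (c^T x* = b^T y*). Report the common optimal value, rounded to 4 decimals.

The standard primal-dual pair for 'max c^T x s.t. A x <= b, x >= 0' is:
  Dual:  min b^T y  s.t.  A^T y >= c,  y >= 0.

So the dual LP is:
  minimize  10y1 + 9y2 + 32y3
  subject to:
    y1 + 3y3 >= 5
    y2 + 4y3 >= 4
    y1, y2, y3 >= 0

Solving the primal: x* = (10, 0.5).
  primal value c^T x* = 52.
Solving the dual: y* = (2, 0, 1).
  dual value b^T y* = 52.
Strong duality: c^T x* = b^T y*. Confirmed.

52


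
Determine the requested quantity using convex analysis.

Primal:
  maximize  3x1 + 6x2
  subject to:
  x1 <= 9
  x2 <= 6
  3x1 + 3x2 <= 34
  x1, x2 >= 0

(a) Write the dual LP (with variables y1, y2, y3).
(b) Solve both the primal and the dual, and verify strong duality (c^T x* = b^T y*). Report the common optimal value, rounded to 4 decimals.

The standard primal-dual pair for 'max c^T x s.t. A x <= b, x >= 0' is:
  Dual:  min b^T y  s.t.  A^T y >= c,  y >= 0.

So the dual LP is:
  minimize  9y1 + 6y2 + 34y3
  subject to:
    y1 + 3y3 >= 3
    y2 + 3y3 >= 6
    y1, y2, y3 >= 0

Solving the primal: x* = (5.3333, 6).
  primal value c^T x* = 52.
Solving the dual: y* = (0, 3, 1).
  dual value b^T y* = 52.
Strong duality: c^T x* = b^T y*. Confirmed.

52


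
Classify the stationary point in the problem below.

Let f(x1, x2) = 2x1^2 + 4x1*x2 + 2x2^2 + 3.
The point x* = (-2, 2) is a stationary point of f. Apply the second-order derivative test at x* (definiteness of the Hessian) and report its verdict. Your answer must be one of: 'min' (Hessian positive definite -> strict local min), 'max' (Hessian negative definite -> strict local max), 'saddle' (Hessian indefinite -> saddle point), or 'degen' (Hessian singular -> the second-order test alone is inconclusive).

Compute the Hessian H = grad^2 f:
  H = [[4, 4], [4, 4]]
Verify stationarity: grad f(x*) = H x* + g = (0, 0).
Eigenvalues of H: 0, 8.
H has a zero eigenvalue (singular; positive semidefinite but not definite), so H is neither positive definite, negative definite, nor indefinite. The second-order test alone is inconclusive -> degen.
(Indeed, f is constant along the null direction of H through x*, so x* is not a strict local extremum.)

degen


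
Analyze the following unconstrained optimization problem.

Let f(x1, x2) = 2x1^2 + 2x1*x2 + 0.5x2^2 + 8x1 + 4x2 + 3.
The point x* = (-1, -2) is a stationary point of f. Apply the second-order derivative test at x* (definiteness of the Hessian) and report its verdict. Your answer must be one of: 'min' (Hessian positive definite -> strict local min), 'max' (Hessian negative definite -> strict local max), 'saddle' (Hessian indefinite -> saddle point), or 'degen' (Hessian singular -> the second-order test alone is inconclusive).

Compute the Hessian H = grad^2 f:
  H = [[4, 2], [2, 1]]
Verify stationarity: grad f(x*) = H x* + g = (0, 0).
Eigenvalues of H: 0, 5.
H has a zero eigenvalue (singular; positive semidefinite but not definite), so H is neither positive definite, negative definite, nor indefinite. The second-order test alone is inconclusive -> degen.
(Indeed, f is constant along the null direction of H through x*, so x* is not a strict local extremum.)

degen


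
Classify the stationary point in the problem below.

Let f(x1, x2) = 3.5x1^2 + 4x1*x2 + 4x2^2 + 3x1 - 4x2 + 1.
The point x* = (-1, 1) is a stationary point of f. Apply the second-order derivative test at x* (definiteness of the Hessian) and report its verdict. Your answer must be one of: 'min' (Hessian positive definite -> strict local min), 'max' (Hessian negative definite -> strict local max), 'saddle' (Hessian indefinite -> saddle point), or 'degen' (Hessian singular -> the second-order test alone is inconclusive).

Compute the Hessian H = grad^2 f:
  H = [[7, 4], [4, 8]]
Verify stationarity: grad f(x*) = H x* + g = (0, 0).
Eigenvalues of H: 3.4689, 11.5311.
Both eigenvalues > 0, so H is positive definite -> x* is a strict local min.

min


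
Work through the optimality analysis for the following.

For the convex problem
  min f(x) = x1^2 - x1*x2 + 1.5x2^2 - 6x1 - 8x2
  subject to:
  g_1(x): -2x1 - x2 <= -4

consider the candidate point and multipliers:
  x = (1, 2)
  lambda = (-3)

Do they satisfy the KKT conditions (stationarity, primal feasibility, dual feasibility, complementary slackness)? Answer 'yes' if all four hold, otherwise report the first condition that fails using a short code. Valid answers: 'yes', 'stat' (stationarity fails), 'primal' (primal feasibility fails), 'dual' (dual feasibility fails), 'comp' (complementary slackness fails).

Gradient of f: grad f(x) = Q x + c = (-6, -3)
Constraint values g_i(x) = a_i^T x - b_i:
  g_1((1, 2)) = 0
Stationarity residual: grad f(x) + sum_i lambda_i a_i = (0, 0)
  -> stationarity OK
Primal feasibility (all g_i <= 0): OK
Dual feasibility (all lambda_i >= 0): FAILS
Complementary slackness (lambda_i * g_i(x) = 0 for all i): OK

Verdict: the first failing condition is dual_feasibility -> dual.

dual


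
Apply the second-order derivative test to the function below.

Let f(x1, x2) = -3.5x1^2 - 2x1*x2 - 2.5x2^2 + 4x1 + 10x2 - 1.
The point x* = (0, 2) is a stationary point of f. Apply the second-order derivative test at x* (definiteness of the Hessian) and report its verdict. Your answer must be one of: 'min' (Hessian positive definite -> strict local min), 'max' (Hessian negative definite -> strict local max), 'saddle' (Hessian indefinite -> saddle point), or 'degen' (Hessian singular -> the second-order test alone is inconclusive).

Compute the Hessian H = grad^2 f:
  H = [[-7, -2], [-2, -5]]
Verify stationarity: grad f(x*) = H x* + g = (0, 0).
Eigenvalues of H: -8.2361, -3.7639.
Both eigenvalues < 0, so H is negative definite -> x* is a strict local max.

max


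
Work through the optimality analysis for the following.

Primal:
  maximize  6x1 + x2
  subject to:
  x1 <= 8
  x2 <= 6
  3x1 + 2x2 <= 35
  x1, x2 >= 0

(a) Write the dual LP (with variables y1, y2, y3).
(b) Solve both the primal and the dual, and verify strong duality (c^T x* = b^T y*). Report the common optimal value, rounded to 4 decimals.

The standard primal-dual pair for 'max c^T x s.t. A x <= b, x >= 0' is:
  Dual:  min b^T y  s.t.  A^T y >= c,  y >= 0.

So the dual LP is:
  minimize  8y1 + 6y2 + 35y3
  subject to:
    y1 + 3y3 >= 6
    y2 + 2y3 >= 1
    y1, y2, y3 >= 0

Solving the primal: x* = (8, 5.5).
  primal value c^T x* = 53.5.
Solving the dual: y* = (4.5, 0, 0.5).
  dual value b^T y* = 53.5.
Strong duality: c^T x* = b^T y*. Confirmed.

53.5


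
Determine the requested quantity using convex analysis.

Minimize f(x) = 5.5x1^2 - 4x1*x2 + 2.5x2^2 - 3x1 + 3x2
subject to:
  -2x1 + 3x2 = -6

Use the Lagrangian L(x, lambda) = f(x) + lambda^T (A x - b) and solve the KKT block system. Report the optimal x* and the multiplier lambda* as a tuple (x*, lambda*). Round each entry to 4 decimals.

Form the Lagrangian:
  L(x, lambda) = (1/2) x^T Q x + c^T x + lambda^T (A x - b)
Stationarity (grad_x L = 0): Q x + c + A^T lambda = 0.
Primal feasibility: A x = b.

This gives the KKT block system:
  [ Q   A^T ] [ x     ]   [-c ]
  [ A    0  ] [ lambda ] = [ b ]

Solving the linear system:
  x*      = (-0.0423, -2.0282)
  lambda* = (2.3239)
  f(x*)   = 3.993

x* = (-0.0423, -2.0282), lambda* = (2.3239)


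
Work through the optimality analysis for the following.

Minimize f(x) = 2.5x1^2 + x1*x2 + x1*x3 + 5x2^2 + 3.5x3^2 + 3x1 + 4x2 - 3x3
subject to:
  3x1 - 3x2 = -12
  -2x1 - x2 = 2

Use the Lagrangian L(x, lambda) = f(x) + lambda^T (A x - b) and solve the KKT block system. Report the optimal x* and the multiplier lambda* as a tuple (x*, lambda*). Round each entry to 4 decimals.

Form the Lagrangian:
  L(x, lambda) = (1/2) x^T Q x + c^T x + lambda^T (A x - b)
Stationarity (grad_x L = 0): Q x + c + A^T lambda = 0.
Primal feasibility: A x = b.

This gives the KKT block system:
  [ Q   A^T ] [ x     ]   [-c ]
  [ A    0  ] [ lambda ] = [ b ]

Solving the linear system:
  x*      = (-2, 2, 0.7143)
  lambda* = (5.3651, 5.9048)
  f(x*)   = 26.2143

x* = (-2, 2, 0.7143), lambda* = (5.3651, 5.9048)


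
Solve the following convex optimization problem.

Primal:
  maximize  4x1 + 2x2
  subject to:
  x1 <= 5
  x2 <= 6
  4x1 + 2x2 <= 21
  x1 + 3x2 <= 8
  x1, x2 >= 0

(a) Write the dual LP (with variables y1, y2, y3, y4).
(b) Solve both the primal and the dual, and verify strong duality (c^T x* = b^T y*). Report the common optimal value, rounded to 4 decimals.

The standard primal-dual pair for 'max c^T x s.t. A x <= b, x >= 0' is:
  Dual:  min b^T y  s.t.  A^T y >= c,  y >= 0.

So the dual LP is:
  minimize  5y1 + 6y2 + 21y3 + 8y4
  subject to:
    y1 + 4y3 + y4 >= 4
    y2 + 2y3 + 3y4 >= 2
    y1, y2, y3, y4 >= 0

Solving the primal: x* = (4.7, 1.1).
  primal value c^T x* = 21.
Solving the dual: y* = (0, 0, 1, 0).
  dual value b^T y* = 21.
Strong duality: c^T x* = b^T y*. Confirmed.

21


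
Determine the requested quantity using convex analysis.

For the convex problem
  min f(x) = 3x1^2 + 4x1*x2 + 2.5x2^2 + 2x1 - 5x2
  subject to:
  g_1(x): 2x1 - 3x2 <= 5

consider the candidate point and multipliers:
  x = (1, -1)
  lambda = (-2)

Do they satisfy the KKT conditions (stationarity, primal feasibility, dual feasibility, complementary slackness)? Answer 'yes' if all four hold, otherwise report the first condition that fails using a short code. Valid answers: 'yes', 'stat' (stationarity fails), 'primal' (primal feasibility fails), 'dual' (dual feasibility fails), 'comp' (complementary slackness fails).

Gradient of f: grad f(x) = Q x + c = (4, -6)
Constraint values g_i(x) = a_i^T x - b_i:
  g_1((1, -1)) = 0
Stationarity residual: grad f(x) + sum_i lambda_i a_i = (0, 0)
  -> stationarity OK
Primal feasibility (all g_i <= 0): OK
Dual feasibility (all lambda_i >= 0): FAILS
Complementary slackness (lambda_i * g_i(x) = 0 for all i): OK

Verdict: the first failing condition is dual_feasibility -> dual.

dual


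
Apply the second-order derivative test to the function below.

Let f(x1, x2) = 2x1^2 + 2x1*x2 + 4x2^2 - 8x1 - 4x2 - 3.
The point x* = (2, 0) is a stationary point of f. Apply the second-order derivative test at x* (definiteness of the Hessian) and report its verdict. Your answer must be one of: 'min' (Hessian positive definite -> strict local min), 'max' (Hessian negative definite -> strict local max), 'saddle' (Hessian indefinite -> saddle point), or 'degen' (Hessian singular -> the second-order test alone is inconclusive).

Compute the Hessian H = grad^2 f:
  H = [[4, 2], [2, 8]]
Verify stationarity: grad f(x*) = H x* + g = (0, 0).
Eigenvalues of H: 3.1716, 8.8284.
Both eigenvalues > 0, so H is positive definite -> x* is a strict local min.

min


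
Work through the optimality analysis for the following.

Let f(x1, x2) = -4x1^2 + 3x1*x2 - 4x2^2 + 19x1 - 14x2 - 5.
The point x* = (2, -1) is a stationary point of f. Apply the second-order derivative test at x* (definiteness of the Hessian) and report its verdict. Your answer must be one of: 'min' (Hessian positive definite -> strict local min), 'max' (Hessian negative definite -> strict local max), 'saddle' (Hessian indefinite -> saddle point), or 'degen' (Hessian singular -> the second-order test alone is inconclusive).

Compute the Hessian H = grad^2 f:
  H = [[-8, 3], [3, -8]]
Verify stationarity: grad f(x*) = H x* + g = (0, 0).
Eigenvalues of H: -11, -5.
Both eigenvalues < 0, so H is negative definite -> x* is a strict local max.

max


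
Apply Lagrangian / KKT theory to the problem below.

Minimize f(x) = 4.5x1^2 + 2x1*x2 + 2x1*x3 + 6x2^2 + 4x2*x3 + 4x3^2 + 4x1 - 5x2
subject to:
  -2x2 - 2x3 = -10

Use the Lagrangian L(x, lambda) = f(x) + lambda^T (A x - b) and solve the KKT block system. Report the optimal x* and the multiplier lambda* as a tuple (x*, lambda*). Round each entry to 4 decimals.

Form the Lagrangian:
  L(x, lambda) = (1/2) x^T Q x + c^T x + lambda^T (A x - b)
Stationarity (grad_x L = 0): Q x + c + A^T lambda = 0.
Primal feasibility: A x = b.

This gives the KKT block system:
  [ Q   A^T ] [ x     ]   [-c ]
  [ A    0  ] [ lambda ] = [ b ]

Solving the linear system:
  x*      = (-1.5556, 2.0833, 2.9167)
  lambda* = (14.2778)
  f(x*)   = 63.0694

x* = (-1.5556, 2.0833, 2.9167), lambda* = (14.2778)


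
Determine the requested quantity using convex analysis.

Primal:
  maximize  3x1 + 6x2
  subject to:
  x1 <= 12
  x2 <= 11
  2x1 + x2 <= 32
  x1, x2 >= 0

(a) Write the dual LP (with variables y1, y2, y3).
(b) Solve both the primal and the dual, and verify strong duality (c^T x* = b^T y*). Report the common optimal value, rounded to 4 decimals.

The standard primal-dual pair for 'max c^T x s.t. A x <= b, x >= 0' is:
  Dual:  min b^T y  s.t.  A^T y >= c,  y >= 0.

So the dual LP is:
  minimize  12y1 + 11y2 + 32y3
  subject to:
    y1 + 2y3 >= 3
    y2 + y3 >= 6
    y1, y2, y3 >= 0

Solving the primal: x* = (10.5, 11).
  primal value c^T x* = 97.5.
Solving the dual: y* = (0, 4.5, 1.5).
  dual value b^T y* = 97.5.
Strong duality: c^T x* = b^T y*. Confirmed.

97.5


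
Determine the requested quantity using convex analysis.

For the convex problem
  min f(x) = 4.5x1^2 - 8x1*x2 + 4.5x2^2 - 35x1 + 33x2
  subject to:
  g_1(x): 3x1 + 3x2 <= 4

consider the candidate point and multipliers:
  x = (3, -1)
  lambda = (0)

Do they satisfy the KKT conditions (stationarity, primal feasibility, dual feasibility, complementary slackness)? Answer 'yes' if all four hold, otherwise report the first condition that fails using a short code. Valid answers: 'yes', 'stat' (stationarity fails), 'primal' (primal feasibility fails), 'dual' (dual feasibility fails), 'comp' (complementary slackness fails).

Gradient of f: grad f(x) = Q x + c = (0, 0)
Constraint values g_i(x) = a_i^T x - b_i:
  g_1((3, -1)) = 2
Stationarity residual: grad f(x) + sum_i lambda_i a_i = (0, 0)
  -> stationarity OK
Primal feasibility (all g_i <= 0): FAILS
Dual feasibility (all lambda_i >= 0): OK
Complementary slackness (lambda_i * g_i(x) = 0 for all i): OK

Verdict: the first failing condition is primal_feasibility -> primal.

primal


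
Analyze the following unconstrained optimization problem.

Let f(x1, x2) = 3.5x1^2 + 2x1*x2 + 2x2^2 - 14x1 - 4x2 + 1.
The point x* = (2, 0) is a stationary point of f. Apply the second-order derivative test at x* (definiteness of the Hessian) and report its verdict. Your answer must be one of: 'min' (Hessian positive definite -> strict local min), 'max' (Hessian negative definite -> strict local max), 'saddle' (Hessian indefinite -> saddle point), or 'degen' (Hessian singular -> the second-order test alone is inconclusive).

Compute the Hessian H = grad^2 f:
  H = [[7, 2], [2, 4]]
Verify stationarity: grad f(x*) = H x* + g = (0, 0).
Eigenvalues of H: 3, 8.
Both eigenvalues > 0, so H is positive definite -> x* is a strict local min.

min


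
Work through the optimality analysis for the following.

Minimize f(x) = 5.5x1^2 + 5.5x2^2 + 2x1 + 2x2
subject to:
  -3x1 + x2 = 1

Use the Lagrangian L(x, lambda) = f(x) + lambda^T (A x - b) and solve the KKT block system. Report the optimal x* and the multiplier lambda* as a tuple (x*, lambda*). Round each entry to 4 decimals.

Form the Lagrangian:
  L(x, lambda) = (1/2) x^T Q x + c^T x + lambda^T (A x - b)
Stationarity (grad_x L = 0): Q x + c + A^T lambda = 0.
Primal feasibility: A x = b.

This gives the KKT block system:
  [ Q   A^T ] [ x     ]   [-c ]
  [ A    0  ] [ lambda ] = [ b ]

Solving the linear system:
  x*      = (-0.3727, -0.1182)
  lambda* = (-0.7)
  f(x*)   = -0.1409

x* = (-0.3727, -0.1182), lambda* = (-0.7)


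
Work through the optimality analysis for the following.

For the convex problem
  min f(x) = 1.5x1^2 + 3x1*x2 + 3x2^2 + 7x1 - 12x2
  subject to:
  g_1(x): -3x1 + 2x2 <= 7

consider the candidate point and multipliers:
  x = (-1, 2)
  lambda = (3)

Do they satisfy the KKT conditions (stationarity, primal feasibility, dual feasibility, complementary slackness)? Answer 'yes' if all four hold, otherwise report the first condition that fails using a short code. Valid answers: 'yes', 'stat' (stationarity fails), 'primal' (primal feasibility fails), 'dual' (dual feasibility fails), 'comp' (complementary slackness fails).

Gradient of f: grad f(x) = Q x + c = (10, -3)
Constraint values g_i(x) = a_i^T x - b_i:
  g_1((-1, 2)) = 0
Stationarity residual: grad f(x) + sum_i lambda_i a_i = (1, 3)
  -> stationarity FAILS
Primal feasibility (all g_i <= 0): OK
Dual feasibility (all lambda_i >= 0): OK
Complementary slackness (lambda_i * g_i(x) = 0 for all i): OK

Verdict: the first failing condition is stationarity -> stat.

stat


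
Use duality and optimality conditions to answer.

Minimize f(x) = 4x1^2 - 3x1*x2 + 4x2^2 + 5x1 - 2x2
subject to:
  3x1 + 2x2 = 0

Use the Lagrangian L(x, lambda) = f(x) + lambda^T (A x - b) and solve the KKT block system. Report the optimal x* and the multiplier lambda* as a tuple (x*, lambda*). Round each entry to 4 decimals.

Form the Lagrangian:
  L(x, lambda) = (1/2) x^T Q x + c^T x + lambda^T (A x - b)
Stationarity (grad_x L = 0): Q x + c + A^T lambda = 0.
Primal feasibility: A x = b.

This gives the KKT block system:
  [ Q   A^T ] [ x     ]   [-c ]
  [ A    0  ] [ lambda ] = [ b ]

Solving the linear system:
  x*      = (-0.2286, 0.3429)
  lambda* = (-0.7143)
  f(x*)   = -0.9143

x* = (-0.2286, 0.3429), lambda* = (-0.7143)


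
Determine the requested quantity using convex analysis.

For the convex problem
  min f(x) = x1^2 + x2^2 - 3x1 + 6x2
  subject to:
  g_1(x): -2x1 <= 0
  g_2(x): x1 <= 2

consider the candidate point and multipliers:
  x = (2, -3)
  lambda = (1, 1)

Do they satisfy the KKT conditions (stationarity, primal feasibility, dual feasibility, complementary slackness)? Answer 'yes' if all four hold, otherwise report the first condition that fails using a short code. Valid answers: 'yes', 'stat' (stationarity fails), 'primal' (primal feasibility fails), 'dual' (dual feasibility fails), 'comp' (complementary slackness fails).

Gradient of f: grad f(x) = Q x + c = (1, 0)
Constraint values g_i(x) = a_i^T x - b_i:
  g_1((2, -3)) = -4
  g_2((2, -3)) = 0
Stationarity residual: grad f(x) + sum_i lambda_i a_i = (0, 0)
  -> stationarity OK
Primal feasibility (all g_i <= 0): OK
Dual feasibility (all lambda_i >= 0): OK
Complementary slackness (lambda_i * g_i(x) = 0 for all i): FAILS

Verdict: the first failing condition is complementary_slackness -> comp.

comp
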